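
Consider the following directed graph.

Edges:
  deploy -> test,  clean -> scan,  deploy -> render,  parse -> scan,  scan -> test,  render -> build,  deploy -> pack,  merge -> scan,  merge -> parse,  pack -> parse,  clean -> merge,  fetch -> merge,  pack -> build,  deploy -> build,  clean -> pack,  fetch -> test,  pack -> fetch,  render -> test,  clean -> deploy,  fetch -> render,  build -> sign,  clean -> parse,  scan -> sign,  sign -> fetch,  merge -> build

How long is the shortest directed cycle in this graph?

4

For each vertex v, BFS finds the shortest path from v back to v.
The shortest such closed walk is merge → build → sign → fetch → merge, length 4.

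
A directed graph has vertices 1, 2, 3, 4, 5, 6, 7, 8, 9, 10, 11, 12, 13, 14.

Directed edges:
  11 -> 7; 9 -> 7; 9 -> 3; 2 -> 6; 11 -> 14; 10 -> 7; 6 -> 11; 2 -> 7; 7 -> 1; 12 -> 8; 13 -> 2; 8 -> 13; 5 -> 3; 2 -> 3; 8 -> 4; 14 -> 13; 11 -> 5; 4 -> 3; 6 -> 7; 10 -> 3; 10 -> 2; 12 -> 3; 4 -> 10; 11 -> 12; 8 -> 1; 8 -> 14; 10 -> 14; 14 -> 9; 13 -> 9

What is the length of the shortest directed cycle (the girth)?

For each vertex v, BFS finds the shortest path from v back to v.
The shortest such closed walk is 6 → 11 → 14 → 13 → 2 → 6, length 5.

5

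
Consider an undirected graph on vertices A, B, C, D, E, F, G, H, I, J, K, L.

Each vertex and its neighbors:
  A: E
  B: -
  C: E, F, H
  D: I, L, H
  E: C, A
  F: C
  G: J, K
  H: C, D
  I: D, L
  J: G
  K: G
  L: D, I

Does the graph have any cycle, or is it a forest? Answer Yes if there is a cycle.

DFS, tracking each vertex's parent; an edge to a visited non-parent vertex closes a cycle.
Start from K:
visit K (parent –)
  visit G (parent K)
    visit J (parent G)
      J–G: parent, skip
    G–K: parent, skip
visit A (parent –)
  visit E (parent A)
    visit C (parent E)
      C–E: parent, skip
      visit F (parent C)
        F–C: parent, skip
      visit H (parent C)
        H–C: parent, skip
        visit D (parent H)
          visit I (parent D)
            I–D: parent, skip
            visit L (parent I)
              L–D: D visited and ≠ parent → cycle
Cycle: D – I – L – D.

Yes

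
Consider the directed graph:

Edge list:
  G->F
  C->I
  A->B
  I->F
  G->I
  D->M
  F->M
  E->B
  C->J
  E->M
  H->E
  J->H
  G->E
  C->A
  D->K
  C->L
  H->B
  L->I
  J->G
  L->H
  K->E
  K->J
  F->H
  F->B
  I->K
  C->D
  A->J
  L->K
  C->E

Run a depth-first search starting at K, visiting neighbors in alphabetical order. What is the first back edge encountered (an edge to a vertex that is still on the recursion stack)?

I->K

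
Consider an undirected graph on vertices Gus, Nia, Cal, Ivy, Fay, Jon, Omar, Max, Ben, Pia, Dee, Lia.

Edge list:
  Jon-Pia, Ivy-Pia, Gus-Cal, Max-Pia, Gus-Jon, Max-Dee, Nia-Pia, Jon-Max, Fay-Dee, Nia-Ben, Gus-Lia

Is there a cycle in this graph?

Yes

DFS, tracking each vertex's parent; an edge to a visited non-parent vertex closes a cycle.
Start from Nia:
visit Nia (parent –)
  visit Ben (parent Nia)
    Ben–Nia: parent, skip
  visit Pia (parent Nia)
    visit Jon (parent Pia)
      Jon–Pia: parent, skip
      visit Gus (parent Jon)
        visit Lia (parent Gus)
          Lia–Gus: parent, skip
        visit Cal (parent Gus)
          Cal–Gus: parent, skip
        Gus–Jon: parent, skip
      visit Max (parent Jon)
        visit Dee (parent Max)
          Dee–Max: parent, skip
          visit Fay (parent Dee)
            Fay–Dee: parent, skip
        Max–Jon: parent, skip
        Max–Pia: Pia visited and ≠ parent → cycle
Cycle: Pia – Jon – Max – Pia.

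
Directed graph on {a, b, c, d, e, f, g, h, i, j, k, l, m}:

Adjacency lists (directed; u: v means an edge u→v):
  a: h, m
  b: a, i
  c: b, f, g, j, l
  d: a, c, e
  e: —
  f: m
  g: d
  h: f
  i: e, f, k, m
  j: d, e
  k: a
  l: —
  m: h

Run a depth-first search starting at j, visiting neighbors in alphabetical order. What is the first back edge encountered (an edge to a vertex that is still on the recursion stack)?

m→h

DFS from j (visiting neighbors in alphabetical order); mark gray on enter, black on exit:
j gray
  d gray
    a gray
      h gray
        f gray
          m gray
            m→h: h is gray → back edge
First back edge: m → h.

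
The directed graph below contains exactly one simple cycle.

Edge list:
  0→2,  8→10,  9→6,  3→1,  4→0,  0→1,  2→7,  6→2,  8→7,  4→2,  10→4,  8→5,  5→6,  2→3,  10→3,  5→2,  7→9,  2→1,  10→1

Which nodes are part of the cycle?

2, 6, 7, 9

DFS with gray/black marking from 7:
7 gray
  9 gray
    6 gray
      2 gray
        3 gray
          1 gray
          1 black
        3 black
        2→7: 7 is gray → back edge
Back edge closes the cycle 7 → 9 → 6 → 2 → 7; its vertices are {2, 6, 7, 9}.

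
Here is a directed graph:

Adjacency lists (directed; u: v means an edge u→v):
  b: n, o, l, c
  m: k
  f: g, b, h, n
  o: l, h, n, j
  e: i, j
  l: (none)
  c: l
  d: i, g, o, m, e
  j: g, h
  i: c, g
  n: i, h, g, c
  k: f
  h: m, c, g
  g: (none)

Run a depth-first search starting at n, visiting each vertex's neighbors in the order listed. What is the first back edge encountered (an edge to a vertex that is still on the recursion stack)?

b→n

DFS from n (visiting each vertex's neighbors in the order listed); mark gray on enter, black on exit:
n gray
  i gray
    c gray
      l gray
      l black
    c black
    g gray
    g black
  i black
  h gray
    m gray
      k gray
        f gray
          f→g: g black — skip
          b gray
            b→n: n is gray → back edge
First back edge: b → n.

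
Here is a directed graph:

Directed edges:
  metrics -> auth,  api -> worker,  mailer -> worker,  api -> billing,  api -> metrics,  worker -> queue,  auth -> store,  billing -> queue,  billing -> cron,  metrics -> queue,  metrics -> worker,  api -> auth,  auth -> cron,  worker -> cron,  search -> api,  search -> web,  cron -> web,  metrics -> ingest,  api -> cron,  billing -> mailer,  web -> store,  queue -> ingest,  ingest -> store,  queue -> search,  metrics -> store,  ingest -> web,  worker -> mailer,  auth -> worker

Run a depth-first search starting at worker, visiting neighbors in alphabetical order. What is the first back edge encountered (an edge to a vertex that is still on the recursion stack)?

DFS from worker (visiting neighbors in alphabetical order); mark gray on enter, black on exit:
worker gray
  cron gray
    web gray
      store gray
      store black
    web black
  cron black
  mailer gray
    mailer→worker: worker is gray → back edge
First back edge: mailer → worker.

mailer->worker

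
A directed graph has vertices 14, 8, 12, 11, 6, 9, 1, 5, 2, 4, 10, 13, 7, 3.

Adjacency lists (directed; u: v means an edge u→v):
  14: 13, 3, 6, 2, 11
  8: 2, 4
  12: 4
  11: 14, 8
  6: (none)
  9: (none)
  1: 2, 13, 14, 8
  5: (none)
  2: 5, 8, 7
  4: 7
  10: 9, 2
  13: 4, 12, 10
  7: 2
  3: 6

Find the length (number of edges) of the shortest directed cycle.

For each vertex v, BFS finds the shortest path from v back to v.
The shortest such closed walk is 14 → 11 → 14, length 2.

2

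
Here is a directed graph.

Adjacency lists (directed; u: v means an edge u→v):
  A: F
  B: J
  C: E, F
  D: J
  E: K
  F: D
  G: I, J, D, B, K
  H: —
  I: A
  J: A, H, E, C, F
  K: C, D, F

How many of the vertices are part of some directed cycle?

A vertex is on a directed cycle iff it belongs to a strongly connected component of size ≥ 2 (or has a self-loop).
The vertices on cycles are {A, C, D, E, F, J, K} — 7 in total.

7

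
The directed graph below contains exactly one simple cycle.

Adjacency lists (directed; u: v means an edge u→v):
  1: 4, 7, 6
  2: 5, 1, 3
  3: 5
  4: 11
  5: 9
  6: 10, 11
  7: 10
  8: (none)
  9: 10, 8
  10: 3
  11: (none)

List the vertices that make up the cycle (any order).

3, 5, 9, 10

DFS with gray/black marking from 5:
5 gray
  9 gray
    10 gray
      3 gray
        3→5: 5 is gray → back edge
Back edge closes the cycle 5 → 9 → 10 → 3 → 5; its vertices are {3, 5, 9, 10}.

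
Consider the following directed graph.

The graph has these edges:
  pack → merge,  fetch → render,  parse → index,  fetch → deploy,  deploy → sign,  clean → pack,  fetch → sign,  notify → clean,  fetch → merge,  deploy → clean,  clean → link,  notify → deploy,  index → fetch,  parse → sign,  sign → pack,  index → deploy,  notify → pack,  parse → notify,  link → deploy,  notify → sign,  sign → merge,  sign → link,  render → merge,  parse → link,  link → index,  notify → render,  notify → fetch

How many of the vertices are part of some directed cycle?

A vertex is on a directed cycle iff it belongs to a strongly connected component of size ≥ 2 (or has a self-loop).
The vertices on cycles are {link, sign, clean, fetch, index, deploy} — 6 in total.

6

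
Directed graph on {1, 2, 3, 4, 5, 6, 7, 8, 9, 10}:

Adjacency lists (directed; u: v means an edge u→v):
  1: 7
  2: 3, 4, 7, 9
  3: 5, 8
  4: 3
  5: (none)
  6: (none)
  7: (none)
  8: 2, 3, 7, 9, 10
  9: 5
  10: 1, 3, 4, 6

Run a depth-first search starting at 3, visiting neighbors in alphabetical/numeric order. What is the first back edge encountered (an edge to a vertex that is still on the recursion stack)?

2->3

DFS from 3 (visiting neighbors in alphabetical/numeric order); mark gray on enter, black on exit:
3 gray
  5 gray
  5 black
  8 gray
    2 gray
      2→3: 3 is gray → back edge
First back edge: 2 → 3.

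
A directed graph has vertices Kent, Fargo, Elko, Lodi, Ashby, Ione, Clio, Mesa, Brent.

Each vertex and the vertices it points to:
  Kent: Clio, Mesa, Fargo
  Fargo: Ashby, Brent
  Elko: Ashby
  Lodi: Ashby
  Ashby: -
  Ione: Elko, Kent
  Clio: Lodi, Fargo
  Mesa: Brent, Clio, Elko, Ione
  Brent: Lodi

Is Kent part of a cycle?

Kent is on a cycle iff Kent can reach itself via ≥1 edge.
Kent → Mesa → Ione → Kent — yes.

Yes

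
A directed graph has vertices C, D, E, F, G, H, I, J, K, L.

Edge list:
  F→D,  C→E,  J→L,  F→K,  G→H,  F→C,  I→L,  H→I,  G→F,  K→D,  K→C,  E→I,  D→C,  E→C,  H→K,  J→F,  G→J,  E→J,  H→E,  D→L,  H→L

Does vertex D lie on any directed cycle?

Yes

D is on a cycle iff D can reach itself via ≥1 edge.
D → C → E → J → F → D — yes.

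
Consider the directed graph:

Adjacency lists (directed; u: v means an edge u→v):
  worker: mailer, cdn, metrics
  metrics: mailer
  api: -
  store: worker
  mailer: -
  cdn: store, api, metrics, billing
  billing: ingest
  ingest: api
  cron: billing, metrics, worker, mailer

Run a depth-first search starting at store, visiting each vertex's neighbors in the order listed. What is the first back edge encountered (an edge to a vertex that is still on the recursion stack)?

DFS from store (visiting each vertex's neighbors in the order listed); mark gray on enter, black on exit:
store gray
  worker gray
    mailer gray
    mailer black
    cdn gray
      cdn→store: store is gray → back edge
First back edge: cdn → store.

cdn→store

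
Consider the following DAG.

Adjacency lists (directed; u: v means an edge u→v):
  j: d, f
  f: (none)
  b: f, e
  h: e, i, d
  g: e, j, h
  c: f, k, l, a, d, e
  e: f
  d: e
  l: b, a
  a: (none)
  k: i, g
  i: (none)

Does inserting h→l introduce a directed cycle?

Adding h→l creates a cycle iff l can already reach h.
Explore from l: no path reaches h. The graph stays acyclic.

No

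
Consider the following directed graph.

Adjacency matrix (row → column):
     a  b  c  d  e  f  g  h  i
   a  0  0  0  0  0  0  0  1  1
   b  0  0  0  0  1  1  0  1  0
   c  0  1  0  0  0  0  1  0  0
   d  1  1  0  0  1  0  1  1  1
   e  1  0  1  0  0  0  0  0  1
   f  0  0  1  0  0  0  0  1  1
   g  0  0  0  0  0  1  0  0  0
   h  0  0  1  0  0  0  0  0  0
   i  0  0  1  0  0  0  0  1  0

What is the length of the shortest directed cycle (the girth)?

3

For each vertex v, BFS finds the shortest path from v back to v.
The shortest such closed walk is g → f → c → g, length 3.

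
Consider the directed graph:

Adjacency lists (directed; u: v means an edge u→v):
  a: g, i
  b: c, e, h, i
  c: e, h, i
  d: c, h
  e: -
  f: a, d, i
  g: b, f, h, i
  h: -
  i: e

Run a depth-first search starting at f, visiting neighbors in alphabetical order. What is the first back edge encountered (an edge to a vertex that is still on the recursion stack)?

g->f

DFS from f (visiting neighbors in alphabetical order); mark gray on enter, black on exit:
f gray
  a gray
    g gray
      b gray
        c gray
          e gray
          e black
          h gray
          h black
          i gray
            i→e: e black — skip
          i black
        c black
        b→e: e black — skip
        b→h: h black — skip
        b→i: i black — skip
      b black
      g→f: f is gray → back edge
First back edge: g → f.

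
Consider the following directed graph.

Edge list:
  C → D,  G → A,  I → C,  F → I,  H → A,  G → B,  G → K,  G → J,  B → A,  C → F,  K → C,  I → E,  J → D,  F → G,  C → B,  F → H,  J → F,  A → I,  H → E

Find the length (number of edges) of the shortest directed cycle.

3

For each vertex v, BFS finds the shortest path from v back to v.
The shortest such closed walk is G → J → F → G, length 3.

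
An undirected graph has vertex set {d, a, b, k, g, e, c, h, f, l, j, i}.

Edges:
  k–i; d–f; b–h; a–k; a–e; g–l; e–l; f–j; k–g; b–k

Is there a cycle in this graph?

Yes

DFS, tracking each vertex's parent; an edge to a visited non-parent vertex closes a cycle.
Start from a:
visit a (parent –)
  visit k (parent a)
    visit g (parent k)
      visit l (parent g)
        l–g: parent, skip
        visit e (parent l)
          e–a: a visited and ≠ parent → cycle
Cycle: a – k – g – l – e – a.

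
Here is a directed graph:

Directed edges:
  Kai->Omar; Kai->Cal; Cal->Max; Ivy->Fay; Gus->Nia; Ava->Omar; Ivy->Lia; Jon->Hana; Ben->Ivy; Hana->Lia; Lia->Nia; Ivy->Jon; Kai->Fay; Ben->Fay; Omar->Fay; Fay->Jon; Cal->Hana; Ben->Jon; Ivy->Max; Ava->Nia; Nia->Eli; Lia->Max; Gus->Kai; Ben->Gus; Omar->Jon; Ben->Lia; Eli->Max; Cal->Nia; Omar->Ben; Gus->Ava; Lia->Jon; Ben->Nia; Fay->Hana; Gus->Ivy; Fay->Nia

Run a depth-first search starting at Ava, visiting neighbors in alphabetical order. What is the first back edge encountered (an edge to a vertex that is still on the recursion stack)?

Jon→Hana

DFS from Ava (visiting neighbors in alphabetical order); mark gray on enter, black on exit:
Ava gray
  Nia gray
    Eli gray
      Max gray
      Max black
    Eli black
  Nia black
  Omar gray
    Ben gray
      Fay gray
        Hana gray
          Lia gray
            Jon gray
              Jon→Hana: Hana is gray → back edge
First back edge: Jon → Hana.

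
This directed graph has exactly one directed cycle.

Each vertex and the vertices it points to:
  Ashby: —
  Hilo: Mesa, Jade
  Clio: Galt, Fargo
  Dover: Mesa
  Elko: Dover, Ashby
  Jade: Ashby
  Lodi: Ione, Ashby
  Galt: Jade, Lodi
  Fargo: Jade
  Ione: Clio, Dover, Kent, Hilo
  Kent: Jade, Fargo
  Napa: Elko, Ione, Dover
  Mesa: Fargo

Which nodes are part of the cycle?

Clio, Galt, Ione, Lodi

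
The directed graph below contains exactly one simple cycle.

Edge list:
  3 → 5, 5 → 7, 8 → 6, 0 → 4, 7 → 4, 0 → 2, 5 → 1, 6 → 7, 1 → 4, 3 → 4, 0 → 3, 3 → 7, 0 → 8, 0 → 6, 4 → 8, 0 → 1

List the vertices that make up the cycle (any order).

4, 6, 7, 8

DFS with gray/black marking from 8:
8 gray
  6 gray
    7 gray
      4 gray
        4→8: 8 is gray → back edge
Back edge closes the cycle 8 → 6 → 7 → 4 → 8; its vertices are {4, 6, 7, 8}.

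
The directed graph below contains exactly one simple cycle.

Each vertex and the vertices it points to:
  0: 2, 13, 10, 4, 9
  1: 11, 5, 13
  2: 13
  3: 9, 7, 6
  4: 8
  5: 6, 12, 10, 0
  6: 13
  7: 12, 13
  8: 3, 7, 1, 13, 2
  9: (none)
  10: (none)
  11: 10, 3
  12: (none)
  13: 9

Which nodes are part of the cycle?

0, 1, 4, 5, 8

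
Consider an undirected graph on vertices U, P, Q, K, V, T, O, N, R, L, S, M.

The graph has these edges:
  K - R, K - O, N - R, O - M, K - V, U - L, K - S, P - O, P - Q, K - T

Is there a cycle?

No

DFS, tracking each vertex's parent; an edge to a visited non-parent vertex closes a cycle.
Start from L:
visit L (parent –)
  visit U (parent L)
    U–L: parent, skip
visit P (parent –)
  visit Q (parent P)
    Q–P: parent, skip
  visit O (parent P)
    O–P: parent, skip
    visit M (parent O)
      M–O: parent, skip
    visit K (parent O)
      visit V (parent K)
        V–K: parent, skip
      K–O: parent, skip
      visit T (parent K)
        T–K: parent, skip
      visit S (parent K)
        S–K: parent, skip
      visit R (parent K)
        R–K: parent, skip
        visit N (parent R)
          N–R: parent, skip
No non-parent visited neighbor found — the graph is a forest.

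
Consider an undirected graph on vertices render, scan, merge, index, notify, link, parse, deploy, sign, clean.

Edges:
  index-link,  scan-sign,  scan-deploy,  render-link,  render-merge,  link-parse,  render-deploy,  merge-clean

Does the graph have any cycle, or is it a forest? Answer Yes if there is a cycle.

No

DFS, tracking each vertex's parent; an edge to a visited non-parent vertex closes a cycle.
Start from link:
visit link (parent –)
  visit index (parent link)
    index–link: parent, skip
  visit parse (parent link)
    parse–link: parent, skip
  visit render (parent link)
    visit merge (parent render)
      merge–render: parent, skip
      visit clean (parent merge)
        clean–merge: parent, skip
    render–link: parent, skip
    visit deploy (parent render)
      visit scan (parent deploy)
        visit sign (parent scan)
          sign–scan: parent, skip
        scan–deploy: parent, skip
      deploy–render: parent, skip
visit notify (parent –)
No non-parent visited neighbor found — the graph is a forest.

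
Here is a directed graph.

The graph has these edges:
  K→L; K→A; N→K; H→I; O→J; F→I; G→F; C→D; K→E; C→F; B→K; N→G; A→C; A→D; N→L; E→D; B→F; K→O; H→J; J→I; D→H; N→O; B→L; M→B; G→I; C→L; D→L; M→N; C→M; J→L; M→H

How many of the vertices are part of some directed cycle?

A vertex is on a directed cycle iff it belongs to a strongly connected component of size ≥ 2 (or has a self-loop).
The vertices on cycles are {A, B, C, K, M, N} — 6 in total.

6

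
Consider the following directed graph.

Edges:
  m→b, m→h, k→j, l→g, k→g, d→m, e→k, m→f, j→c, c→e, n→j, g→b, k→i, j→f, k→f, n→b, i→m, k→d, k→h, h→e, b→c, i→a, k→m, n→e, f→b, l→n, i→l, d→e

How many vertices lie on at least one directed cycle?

13

A vertex is on a directed cycle iff it belongs to a strongly connected component of size ≥ 2 (or has a self-loop).
The vertices on cycles are {b, c, d, e, f, g, h, i, j, k, l, m, n} — 13 in total.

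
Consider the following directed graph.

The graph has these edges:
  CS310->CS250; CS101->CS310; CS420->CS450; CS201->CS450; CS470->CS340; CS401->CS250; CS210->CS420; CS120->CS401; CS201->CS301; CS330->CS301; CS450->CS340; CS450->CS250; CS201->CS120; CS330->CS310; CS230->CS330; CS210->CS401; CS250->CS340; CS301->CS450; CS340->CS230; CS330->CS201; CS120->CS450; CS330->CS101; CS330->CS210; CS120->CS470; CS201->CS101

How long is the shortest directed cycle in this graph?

For each vertex v, BFS finds the shortest path from v back to v.
The shortest such closed walk is CS330 → CS201 → CS450 → CS340 → CS230 → CS330, length 5.

5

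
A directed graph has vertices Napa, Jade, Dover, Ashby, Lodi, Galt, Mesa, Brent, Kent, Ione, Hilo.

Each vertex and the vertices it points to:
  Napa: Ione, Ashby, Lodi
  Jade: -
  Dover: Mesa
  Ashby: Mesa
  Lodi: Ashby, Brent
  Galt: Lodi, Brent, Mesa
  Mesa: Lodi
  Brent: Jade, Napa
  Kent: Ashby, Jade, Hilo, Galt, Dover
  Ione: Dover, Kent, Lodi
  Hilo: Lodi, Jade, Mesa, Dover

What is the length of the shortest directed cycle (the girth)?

For each vertex v, BFS finds the shortest path from v back to v.
The shortest such closed walk is Brent → Napa → Lodi → Brent, length 3.

3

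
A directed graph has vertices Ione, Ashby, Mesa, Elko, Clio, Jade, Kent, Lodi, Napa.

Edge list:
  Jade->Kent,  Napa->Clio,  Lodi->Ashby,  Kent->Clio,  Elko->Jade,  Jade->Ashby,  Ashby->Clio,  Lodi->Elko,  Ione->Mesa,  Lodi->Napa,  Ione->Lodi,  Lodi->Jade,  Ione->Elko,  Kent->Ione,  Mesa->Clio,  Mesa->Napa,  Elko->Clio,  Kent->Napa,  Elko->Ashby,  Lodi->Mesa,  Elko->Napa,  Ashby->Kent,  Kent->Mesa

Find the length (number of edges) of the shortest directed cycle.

4

For each vertex v, BFS finds the shortest path from v back to v.
The shortest such closed walk is Lodi → Jade → Kent → Ione → Lodi, length 4.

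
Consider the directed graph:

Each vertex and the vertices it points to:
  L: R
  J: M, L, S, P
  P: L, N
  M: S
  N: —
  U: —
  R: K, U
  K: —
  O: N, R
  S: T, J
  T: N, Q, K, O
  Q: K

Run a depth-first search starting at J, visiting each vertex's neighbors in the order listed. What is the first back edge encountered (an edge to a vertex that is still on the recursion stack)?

S→J

DFS from J (visiting each vertex's neighbors in the order listed); mark gray on enter, black on exit:
J gray
  M gray
    S gray
      T gray
        N gray
        N black
        Q gray
          K gray
          K black
        Q black
        T→K: K black — skip
        O gray
          O→N: N black — skip
          R gray
            R→K: K black — skip
            U gray
            U black
          R black
        O black
      T black
      S→J: J is gray → back edge
First back edge: S → J.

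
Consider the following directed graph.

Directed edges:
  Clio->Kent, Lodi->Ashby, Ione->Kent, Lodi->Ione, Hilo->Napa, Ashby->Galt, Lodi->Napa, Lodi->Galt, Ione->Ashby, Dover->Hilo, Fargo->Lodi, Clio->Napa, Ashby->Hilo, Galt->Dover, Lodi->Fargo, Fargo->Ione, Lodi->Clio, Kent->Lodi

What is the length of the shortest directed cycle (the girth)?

2

For each vertex v, BFS finds the shortest path from v back to v.
The shortest such closed walk is Fargo → Lodi → Fargo, length 2.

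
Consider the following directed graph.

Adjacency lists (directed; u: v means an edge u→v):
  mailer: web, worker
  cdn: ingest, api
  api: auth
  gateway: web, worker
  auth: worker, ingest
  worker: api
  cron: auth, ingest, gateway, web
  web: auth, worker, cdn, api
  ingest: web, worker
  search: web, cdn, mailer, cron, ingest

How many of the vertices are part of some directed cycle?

6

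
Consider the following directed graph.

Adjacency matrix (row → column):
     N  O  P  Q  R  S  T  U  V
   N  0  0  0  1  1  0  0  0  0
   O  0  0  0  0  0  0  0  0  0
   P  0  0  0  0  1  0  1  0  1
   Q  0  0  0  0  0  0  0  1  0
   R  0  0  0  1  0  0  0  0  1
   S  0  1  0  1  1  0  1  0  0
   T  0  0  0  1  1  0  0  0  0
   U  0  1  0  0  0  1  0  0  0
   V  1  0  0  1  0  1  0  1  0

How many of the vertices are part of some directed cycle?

A vertex is on a directed cycle iff it belongs to a strongly connected component of size ≥ 2 (or has a self-loop).
The vertices on cycles are {N, Q, R, S, T, U, V} — 7 in total.

7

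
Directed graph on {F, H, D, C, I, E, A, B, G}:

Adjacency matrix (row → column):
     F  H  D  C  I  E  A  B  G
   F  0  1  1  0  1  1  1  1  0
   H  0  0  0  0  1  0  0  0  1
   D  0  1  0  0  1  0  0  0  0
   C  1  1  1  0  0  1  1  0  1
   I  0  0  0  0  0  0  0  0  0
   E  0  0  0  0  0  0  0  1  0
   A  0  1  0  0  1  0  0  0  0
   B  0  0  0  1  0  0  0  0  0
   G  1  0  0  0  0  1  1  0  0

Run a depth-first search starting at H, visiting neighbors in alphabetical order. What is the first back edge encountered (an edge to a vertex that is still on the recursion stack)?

DFS from H (visiting neighbors in alphabetical order); mark gray on enter, black on exit:
H gray
  G gray
    A gray
      A→H: H is gray → back edge
First back edge: A → H.

A→H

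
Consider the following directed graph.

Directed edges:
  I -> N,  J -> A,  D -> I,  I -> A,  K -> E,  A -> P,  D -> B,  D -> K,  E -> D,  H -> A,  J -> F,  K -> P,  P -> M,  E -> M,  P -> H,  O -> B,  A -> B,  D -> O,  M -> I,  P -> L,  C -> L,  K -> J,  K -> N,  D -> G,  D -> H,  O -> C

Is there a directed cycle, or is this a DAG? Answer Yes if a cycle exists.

DFS with white/gray/black marking, starting from C:
C gray
  L gray
  L black
C black
A gray
  P gray
    H gray
      H→A: A is gray → back edge
Back edge found, so a cycle exists: A → P → H → A.

Yes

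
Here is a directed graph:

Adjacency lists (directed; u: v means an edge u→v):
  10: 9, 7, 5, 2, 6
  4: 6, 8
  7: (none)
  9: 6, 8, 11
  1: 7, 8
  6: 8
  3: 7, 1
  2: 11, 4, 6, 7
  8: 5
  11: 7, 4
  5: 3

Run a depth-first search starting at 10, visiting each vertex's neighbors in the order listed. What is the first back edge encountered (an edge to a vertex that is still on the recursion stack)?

1->8

DFS from 10 (visiting each vertex's neighbors in the order listed); mark gray on enter, black on exit:
10 gray
  9 gray
    6 gray
      8 gray
        5 gray
          3 gray
            7 gray
            7 black
            1 gray
              1→7: 7 black — skip
              1→8: 8 is gray → back edge
First back edge: 1 → 8.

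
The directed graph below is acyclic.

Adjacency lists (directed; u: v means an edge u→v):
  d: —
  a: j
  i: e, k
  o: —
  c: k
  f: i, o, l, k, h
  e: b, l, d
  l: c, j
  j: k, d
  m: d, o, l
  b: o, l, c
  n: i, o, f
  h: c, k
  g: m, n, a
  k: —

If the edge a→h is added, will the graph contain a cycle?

No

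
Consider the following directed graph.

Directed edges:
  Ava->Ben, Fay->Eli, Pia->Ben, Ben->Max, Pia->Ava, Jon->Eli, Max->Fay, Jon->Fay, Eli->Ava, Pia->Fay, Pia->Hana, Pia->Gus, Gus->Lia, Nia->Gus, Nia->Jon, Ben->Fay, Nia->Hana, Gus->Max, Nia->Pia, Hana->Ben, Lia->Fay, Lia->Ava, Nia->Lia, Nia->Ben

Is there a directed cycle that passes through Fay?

Yes

Fay is on a cycle iff Fay can reach itself via ≥1 edge.
Fay → Eli → Ava → Ben → Fay — yes.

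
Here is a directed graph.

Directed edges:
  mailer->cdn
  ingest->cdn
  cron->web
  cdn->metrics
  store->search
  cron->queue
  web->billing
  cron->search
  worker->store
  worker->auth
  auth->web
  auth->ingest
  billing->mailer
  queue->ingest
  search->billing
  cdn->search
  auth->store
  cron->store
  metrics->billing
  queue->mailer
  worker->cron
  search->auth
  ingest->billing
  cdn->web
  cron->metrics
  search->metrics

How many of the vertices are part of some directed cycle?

A vertex is on a directed cycle iff it belongs to a strongly connected component of size ≥ 2 (or has a self-loop).
The vertices on cycles are {cdn, web, auth, store, ingest, mailer, search, billing, metrics} — 9 in total.

9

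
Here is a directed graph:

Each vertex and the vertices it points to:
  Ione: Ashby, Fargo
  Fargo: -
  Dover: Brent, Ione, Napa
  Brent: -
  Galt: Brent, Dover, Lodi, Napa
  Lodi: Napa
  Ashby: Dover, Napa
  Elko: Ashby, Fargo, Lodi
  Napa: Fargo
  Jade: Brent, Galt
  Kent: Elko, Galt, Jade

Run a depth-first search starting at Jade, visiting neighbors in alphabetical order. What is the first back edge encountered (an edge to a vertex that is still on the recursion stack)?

DFS from Jade (visiting neighbors in alphabetical order); mark gray on enter, black on exit:
Jade gray
  Brent gray
  Brent black
  Galt gray
    Galt→Brent: Brent black — skip
    Dover gray
      Dover→Brent: Brent black — skip
      Ione gray
        Ashby gray
          Ashby→Dover: Dover is gray → back edge
First back edge: Ashby → Dover.

Ashby→Dover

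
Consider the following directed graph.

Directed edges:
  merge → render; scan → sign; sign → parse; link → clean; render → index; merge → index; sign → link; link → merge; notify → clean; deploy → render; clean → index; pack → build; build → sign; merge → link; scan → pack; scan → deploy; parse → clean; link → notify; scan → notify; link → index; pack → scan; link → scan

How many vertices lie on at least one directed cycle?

6

A vertex is on a directed cycle iff it belongs to a strongly connected component of size ≥ 2 (or has a self-loop).
The vertices on cycles are {link, pack, scan, sign, build, merge} — 6 in total.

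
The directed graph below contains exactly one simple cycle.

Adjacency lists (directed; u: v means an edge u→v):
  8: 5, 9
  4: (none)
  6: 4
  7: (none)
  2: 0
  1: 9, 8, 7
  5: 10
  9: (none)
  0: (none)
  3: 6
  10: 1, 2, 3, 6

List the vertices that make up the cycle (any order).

1, 5, 8, 10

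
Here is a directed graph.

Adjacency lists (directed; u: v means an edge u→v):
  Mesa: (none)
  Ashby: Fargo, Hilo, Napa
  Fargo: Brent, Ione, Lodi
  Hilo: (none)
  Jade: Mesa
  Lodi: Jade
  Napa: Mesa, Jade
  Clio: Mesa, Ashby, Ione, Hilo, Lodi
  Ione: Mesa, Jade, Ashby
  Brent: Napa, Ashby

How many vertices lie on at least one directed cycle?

A vertex is on a directed cycle iff it belongs to a strongly connected component of size ≥ 2 (or has a self-loop).
The vertices on cycles are {Ione, Ashby, Brent, Fargo} — 4 in total.

4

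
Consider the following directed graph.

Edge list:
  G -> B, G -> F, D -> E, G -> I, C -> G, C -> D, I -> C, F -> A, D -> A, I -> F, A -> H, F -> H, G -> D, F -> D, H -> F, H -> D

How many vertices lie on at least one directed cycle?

7

A vertex is on a directed cycle iff it belongs to a strongly connected component of size ≥ 2 (or has a self-loop).
The vertices on cycles are {A, C, D, F, G, H, I} — 7 in total.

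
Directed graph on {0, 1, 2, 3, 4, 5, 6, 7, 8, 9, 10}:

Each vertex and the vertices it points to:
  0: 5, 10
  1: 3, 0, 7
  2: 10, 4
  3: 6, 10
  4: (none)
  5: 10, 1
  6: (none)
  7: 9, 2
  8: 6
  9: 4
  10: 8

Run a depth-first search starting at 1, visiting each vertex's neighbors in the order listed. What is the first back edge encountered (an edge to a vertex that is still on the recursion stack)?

5->1

DFS from 1 (visiting each vertex's neighbors in the order listed); mark gray on enter, black on exit:
1 gray
  3 gray
    6 gray
    6 black
    10 gray
      8 gray
        8→6: 6 black — skip
      8 black
    10 black
  3 black
  0 gray
    5 gray
      5→10: 10 black — skip
      5→1: 1 is gray → back edge
First back edge: 5 → 1.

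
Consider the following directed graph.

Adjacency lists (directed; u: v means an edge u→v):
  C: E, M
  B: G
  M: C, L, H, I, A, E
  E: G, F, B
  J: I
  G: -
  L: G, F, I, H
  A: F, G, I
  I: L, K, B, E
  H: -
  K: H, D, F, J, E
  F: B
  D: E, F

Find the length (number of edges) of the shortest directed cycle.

For each vertex v, BFS finds the shortest path from v back to v.
The shortest such closed walk is M → C → M, length 2.

2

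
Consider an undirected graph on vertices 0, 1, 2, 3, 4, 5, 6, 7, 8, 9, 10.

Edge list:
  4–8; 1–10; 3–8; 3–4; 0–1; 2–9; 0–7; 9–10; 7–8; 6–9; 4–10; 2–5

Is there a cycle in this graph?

DFS, tracking each vertex's parent; an edge to a visited non-parent vertex closes a cycle.
Start from 2:
visit 2 (parent –)
  visit 9 (parent 2)
    visit 6 (parent 9)
      6–9: parent, skip
    visit 10 (parent 9)
      visit 4 (parent 10)
        visit 3 (parent 4)
          3–4: parent, skip
          visit 8 (parent 3)
            8–3: parent, skip
            visit 7 (parent 8)
              7–8: parent, skip
              visit 0 (parent 7)
                0–7: parent, skip
                visit 1 (parent 0)
                  1–0: parent, skip
                  1–10: 10 visited and ≠ parent → cycle
Cycle: 10 – 4 – 3 – 8 – 7 – 0 – 1 – 10.

Yes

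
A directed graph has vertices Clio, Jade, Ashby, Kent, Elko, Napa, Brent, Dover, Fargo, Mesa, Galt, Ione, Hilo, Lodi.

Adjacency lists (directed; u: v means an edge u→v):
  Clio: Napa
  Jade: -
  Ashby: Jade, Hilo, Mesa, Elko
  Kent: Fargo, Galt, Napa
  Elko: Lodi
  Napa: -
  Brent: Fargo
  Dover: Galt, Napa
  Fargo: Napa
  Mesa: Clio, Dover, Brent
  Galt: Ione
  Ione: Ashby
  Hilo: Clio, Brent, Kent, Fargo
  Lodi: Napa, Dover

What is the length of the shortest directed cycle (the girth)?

5

For each vertex v, BFS finds the shortest path from v back to v.
The shortest such closed walk is Ione → Ashby → Mesa → Dover → Galt → Ione, length 5.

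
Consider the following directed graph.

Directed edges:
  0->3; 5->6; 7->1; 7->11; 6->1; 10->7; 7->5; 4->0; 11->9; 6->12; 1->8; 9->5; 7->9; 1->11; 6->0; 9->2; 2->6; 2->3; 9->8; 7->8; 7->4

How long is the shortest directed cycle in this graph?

5

For each vertex v, BFS finds the shortest path from v back to v.
The shortest such closed walk is 11 → 9 → 2 → 6 → 1 → 11, length 5.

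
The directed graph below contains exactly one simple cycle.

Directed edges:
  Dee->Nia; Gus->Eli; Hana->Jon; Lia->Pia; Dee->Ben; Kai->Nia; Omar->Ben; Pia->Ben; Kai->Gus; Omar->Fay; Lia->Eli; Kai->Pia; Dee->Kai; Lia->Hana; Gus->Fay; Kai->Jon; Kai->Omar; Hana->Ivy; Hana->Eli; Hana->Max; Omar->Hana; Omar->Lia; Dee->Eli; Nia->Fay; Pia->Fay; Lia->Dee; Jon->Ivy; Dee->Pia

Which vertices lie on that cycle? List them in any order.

DFS with gray/black marking from Omar:
Omar gray
  Lia gray
    Dee gray
      Kai gray
        Nia gray
          Fay gray
          Fay black
        Nia black
        Kai→Omar: Omar is gray → back edge
Back edge closes the cycle Omar → Lia → Dee → Kai → Omar; its vertices are {Dee, Kai, Lia, Omar}.

Dee, Kai, Lia, Omar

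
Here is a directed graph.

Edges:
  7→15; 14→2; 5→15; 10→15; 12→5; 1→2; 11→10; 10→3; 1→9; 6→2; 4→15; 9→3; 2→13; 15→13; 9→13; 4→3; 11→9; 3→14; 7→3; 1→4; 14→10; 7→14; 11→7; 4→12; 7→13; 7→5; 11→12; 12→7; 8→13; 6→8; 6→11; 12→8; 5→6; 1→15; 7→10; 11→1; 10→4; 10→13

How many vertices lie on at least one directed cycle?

11

A vertex is on a directed cycle iff it belongs to a strongly connected component of size ≥ 2 (or has a self-loop).
The vertices on cycles are {1, 3, 4, 5, 6, 7, 9, 10, 11, 12, 14} — 11 in total.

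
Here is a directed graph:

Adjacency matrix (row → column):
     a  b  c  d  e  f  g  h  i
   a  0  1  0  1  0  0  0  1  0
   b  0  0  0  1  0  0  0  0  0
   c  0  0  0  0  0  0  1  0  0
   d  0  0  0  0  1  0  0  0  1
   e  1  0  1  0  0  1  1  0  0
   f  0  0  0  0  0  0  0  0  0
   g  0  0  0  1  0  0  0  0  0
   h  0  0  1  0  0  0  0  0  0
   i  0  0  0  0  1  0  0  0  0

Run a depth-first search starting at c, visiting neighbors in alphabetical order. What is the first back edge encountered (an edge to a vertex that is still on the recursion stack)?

b->d

DFS from c (visiting neighbors in alphabetical order); mark gray on enter, black on exit:
c gray
  g gray
    d gray
      e gray
        a gray
          b gray
            b→d: d is gray → back edge
First back edge: b → d.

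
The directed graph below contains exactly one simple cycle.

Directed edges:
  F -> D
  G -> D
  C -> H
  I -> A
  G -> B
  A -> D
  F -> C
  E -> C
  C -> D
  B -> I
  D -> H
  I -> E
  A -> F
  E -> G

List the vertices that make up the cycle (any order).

DFS with gray/black marking from I:
I gray
  A gray
    F gray
      C gray
        D gray
          H gray
          H black
        D black
        C→H: H black — skip
      C black
      F→D: D black — skip
    F black
    A→D: D black — skip
  A black
  E gray
    E→C: C black — skip
    G gray
      B gray
        B→I: I is gray → back edge
Back edge closes the cycle I → E → G → B → I; its vertices are {B, E, G, I}.

B, E, G, I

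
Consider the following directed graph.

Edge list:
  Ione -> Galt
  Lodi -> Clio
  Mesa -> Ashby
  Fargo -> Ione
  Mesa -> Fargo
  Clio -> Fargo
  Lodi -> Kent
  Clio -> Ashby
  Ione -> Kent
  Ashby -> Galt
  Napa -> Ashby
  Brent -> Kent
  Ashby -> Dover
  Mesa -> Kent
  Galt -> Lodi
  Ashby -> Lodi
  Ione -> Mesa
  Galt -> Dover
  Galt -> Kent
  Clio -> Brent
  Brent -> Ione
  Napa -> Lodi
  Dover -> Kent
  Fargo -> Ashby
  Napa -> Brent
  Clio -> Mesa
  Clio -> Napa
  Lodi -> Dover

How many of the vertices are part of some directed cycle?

9

A vertex is on a directed cycle iff it belongs to a strongly connected component of size ≥ 2 (or has a self-loop).
The vertices on cycles are {Clio, Galt, Ione, Lodi, Mesa, Napa, Ashby, Brent, Fargo} — 9 in total.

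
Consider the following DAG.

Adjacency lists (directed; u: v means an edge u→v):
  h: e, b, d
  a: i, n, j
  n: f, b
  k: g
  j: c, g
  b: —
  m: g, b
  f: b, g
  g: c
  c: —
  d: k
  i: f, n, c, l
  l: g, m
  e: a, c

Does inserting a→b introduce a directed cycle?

Adding a→b creates a cycle iff b can already reach a.
Explore from b: no path reaches a. The graph stays acyclic.

No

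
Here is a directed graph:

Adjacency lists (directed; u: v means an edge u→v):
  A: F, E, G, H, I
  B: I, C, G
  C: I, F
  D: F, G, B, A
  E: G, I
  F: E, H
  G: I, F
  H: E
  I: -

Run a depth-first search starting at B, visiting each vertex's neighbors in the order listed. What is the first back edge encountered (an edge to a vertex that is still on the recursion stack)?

DFS from B (visiting each vertex's neighbors in the order listed); mark gray on enter, black on exit:
B gray
  I gray
  I black
  C gray
    C→I: I black — skip
    F gray
      E gray
        G gray
          G→I: I black — skip
          G→F: F is gray → back edge
First back edge: G → F.

G→F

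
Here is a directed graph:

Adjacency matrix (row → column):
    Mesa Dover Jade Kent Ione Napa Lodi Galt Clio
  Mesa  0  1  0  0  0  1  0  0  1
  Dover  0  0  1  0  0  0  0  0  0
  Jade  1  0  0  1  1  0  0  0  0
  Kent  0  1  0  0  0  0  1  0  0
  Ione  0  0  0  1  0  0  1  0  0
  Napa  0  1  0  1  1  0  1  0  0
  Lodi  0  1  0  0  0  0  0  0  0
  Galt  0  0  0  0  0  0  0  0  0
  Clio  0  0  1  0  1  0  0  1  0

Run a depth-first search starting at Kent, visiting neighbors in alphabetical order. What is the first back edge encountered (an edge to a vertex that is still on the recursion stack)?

DFS from Kent (visiting neighbors in alphabetical order); mark gray on enter, black on exit:
Kent gray
  Dover gray
    Jade gray
      Ione gray
        Ione→Kent: Kent is gray → back edge
First back edge: Ione → Kent.

Ione->Kent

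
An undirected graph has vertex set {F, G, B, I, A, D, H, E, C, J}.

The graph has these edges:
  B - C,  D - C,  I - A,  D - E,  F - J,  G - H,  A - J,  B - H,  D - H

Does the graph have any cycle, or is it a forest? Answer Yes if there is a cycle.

DFS, tracking each vertex's parent; an edge to a visited non-parent vertex closes a cycle.
Start from F:
visit F (parent –)
  visit J (parent F)
    J–F: parent, skip
    visit A (parent J)
      A–J: parent, skip
      visit I (parent A)
        I–A: parent, skip
visit G (parent –)
  visit H (parent G)
    visit B (parent H)
      B–H: parent, skip
      visit C (parent B)
        C–B: parent, skip
        visit D (parent C)
          D–C: parent, skip
          visit E (parent D)
            E–D: parent, skip
          D–H: H visited and ≠ parent → cycle
Cycle: H – B – C – D – H.

Yes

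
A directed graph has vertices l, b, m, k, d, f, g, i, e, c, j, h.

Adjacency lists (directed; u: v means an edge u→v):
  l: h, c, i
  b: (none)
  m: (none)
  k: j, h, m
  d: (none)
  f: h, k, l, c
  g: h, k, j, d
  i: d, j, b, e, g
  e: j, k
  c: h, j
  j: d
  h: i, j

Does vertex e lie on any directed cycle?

Yes

e is on a cycle iff e can reach itself via ≥1 edge.
e → k → h → i → e — yes.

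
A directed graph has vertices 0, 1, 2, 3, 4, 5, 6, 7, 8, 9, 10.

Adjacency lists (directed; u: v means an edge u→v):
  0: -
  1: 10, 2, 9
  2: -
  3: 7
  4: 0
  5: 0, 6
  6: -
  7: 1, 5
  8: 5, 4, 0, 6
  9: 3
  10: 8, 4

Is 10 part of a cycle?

No

10 lies on a cycle iff there is a path from 10 back to itself.
Exploring from 10, it never reaches itself; equivalently, its strongly connected component is a singleton.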